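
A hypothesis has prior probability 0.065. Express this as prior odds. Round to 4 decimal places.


Odds = P(H) / P(not H) = 0.065 / 0.935
= 0.0695

0.0695


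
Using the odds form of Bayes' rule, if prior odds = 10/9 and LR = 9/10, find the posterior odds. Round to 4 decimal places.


Bayes' rule in odds form: posterior odds = prior odds * LR
= (10 * 9) / (9 * 10)
= 90/90 = 1.0

1.0


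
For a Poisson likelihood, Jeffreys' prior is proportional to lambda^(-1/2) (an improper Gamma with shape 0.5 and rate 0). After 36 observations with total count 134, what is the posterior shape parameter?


Jeffreys' prior for Poisson is proportional to lambda^(-1/2).
Posterior is Gamma(0.5 + S, 0 + n) = Gamma(0.5 + 134, 36).
Posterior shape = 0.5 + S = 0.5 + 134 = 134.5

134.5


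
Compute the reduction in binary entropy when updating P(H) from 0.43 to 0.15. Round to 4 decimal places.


H_before = -p*log2(p) - (1-p)*log2(1-p) for p=0.43: 0.9858
H_after for p=0.15: 0.6098
Reduction = 0.9858 - 0.6098 = 0.376

0.376


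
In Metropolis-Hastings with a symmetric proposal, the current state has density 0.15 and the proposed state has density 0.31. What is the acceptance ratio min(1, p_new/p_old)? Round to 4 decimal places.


Ratio = p_new / p_old = 0.31 / 0.15 = 2.0667
Acceptance = min(1, 2.0667) = 1.0

1.0


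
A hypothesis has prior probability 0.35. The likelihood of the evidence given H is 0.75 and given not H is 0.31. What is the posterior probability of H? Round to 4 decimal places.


Using Bayes' theorem:
P(E) = 0.35 * 0.75 + 0.65 * 0.31
P(E) = 0.464
P(H|E) = (0.35 * 0.75) / 0.464 = 0.5657

0.5657


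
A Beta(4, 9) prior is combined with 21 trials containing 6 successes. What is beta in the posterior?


In conjugate updating:
beta_posterior = beta_prior + (n - k)
= 9 + (21 - 6)
= 9 + 15 = 24

24


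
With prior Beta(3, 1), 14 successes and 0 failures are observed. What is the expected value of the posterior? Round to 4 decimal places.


Posterior = Beta(17, 1)
E[theta] = alpha/(alpha+beta)
= 17/18 = 0.9444

0.9444


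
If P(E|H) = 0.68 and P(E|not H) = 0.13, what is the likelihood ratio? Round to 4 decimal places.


Likelihood ratio = P(E|H) / P(E|not H)
= 0.68 / 0.13
= 5.2308

5.2308


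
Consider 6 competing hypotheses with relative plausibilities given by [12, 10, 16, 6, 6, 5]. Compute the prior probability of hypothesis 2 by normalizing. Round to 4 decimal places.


Sum of weights = 12 + 10 + 16 + 6 + 6 + 5 = 55
Normalized prior for H2 = 10 / 55
= 0.1818

0.1818


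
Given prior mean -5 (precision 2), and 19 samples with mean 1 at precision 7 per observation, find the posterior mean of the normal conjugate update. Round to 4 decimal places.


The posterior mean is a precision-weighted average of prior and data.
Post. prec. = 2 + 133 = 135
Post. mean = (-10 + 133)/135 = 123/135 = 0.9111

0.9111


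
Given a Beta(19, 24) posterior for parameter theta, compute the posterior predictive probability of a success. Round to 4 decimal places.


For a Beta-Bernoulli model, the predictive probability is the mean:
P(success) = 19/(19+24) = 19/43 = 0.4419

0.4419


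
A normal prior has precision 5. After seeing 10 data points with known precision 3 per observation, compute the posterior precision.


In the conjugate normal model, precisions add:
tau_posterior = tau_prior + n * tau_data
= 5 + 10*3 = 35

35


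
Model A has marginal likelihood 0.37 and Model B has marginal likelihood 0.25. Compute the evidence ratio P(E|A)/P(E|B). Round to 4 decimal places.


Evidence ratio = P(E|A) / P(E|B)
= 0.37 / 0.25
= 1.48

1.48


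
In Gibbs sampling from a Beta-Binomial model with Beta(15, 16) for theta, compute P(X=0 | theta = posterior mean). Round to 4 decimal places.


Posterior mean = alpha/(alpha+beta) = 15/31 = 0.4839
P(X=0|theta=mean) = 1 - theta = 0.5161

0.5161


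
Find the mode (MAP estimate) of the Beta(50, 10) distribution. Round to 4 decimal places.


For Beta(a,b) with a,b > 1:
Mode = (a-1)/(a+b-2) = (50-1)/(60-2)
= 49/58 = 0.8448

0.8448


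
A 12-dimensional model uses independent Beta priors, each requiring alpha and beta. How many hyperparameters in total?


Per parameter: 2 (alpha and beta).
Total = 12 * 2 = 24

24


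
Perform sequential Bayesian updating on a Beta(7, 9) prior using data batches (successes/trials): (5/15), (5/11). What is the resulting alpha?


Accumulate successes: 10
Posterior alpha = prior alpha + sum of successes
= 7 + 10 = 17

17


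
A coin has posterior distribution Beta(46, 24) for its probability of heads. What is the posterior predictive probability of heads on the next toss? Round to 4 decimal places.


Posterior predictive = E[theta] = alpha/(alpha+beta)
= 46/70
= 0.6571

0.6571


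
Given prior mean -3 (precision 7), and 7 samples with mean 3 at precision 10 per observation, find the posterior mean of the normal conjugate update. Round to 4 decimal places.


The posterior mean is a precision-weighted average of prior and data.
Post. prec. = 7 + 70 = 77
Post. mean = (-21 + 210)/77 = 189/77 = 2.4545

2.4545


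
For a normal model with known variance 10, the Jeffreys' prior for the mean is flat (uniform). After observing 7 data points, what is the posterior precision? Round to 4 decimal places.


Jeffreys' prior for normal mean (known variance) is flat.
Prior precision = 0.
Posterior precision = prior_prec + n/sigma^2 = 0 + 7/10
= 0.7

0.7


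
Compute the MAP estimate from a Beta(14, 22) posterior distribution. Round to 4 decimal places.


MAP = mode of Beta distribution
= (alpha - 1)/(alpha + beta - 2)
= (14-1)/(14+22-2)
= 13/34 = 0.3824

0.3824


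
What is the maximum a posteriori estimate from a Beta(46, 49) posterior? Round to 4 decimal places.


The MAP estimate equals the mode of the distribution.
Mode of Beta(a,b) = (a-1)/(a+b-2)
= 45/93
= 0.4839

0.4839


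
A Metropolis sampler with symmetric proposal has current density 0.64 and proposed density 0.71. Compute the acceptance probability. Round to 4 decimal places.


For symmetric proposals, acceptance = min(1, pi(x*)/pi(x))
= min(1, 0.71/0.64)
= min(1, 1.1094) = 1.0

1.0


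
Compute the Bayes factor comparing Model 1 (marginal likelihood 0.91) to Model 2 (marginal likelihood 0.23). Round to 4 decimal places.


BF12 = marginal likelihood of M1 / marginal likelihood of M2
= 0.91/0.23
= 3.9565

3.9565


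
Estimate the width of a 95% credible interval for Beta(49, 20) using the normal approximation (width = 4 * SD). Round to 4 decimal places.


For Beta(a,b): Var = ab/((a+b)^2(a+b+1))
Var = 0.0029, SD = 0.0542
Approximate 95% CI width = 4 * 0.0542 = 0.2169

0.2169


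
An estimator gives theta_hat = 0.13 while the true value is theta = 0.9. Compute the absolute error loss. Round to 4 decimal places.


The absolute error loss is |theta_hat - theta|
= |0.13 - 0.9|
= 0.77

0.77


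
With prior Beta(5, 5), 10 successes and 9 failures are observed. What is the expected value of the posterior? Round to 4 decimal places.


Posterior = Beta(15, 14)
E[theta] = alpha/(alpha+beta)
= 15/29 = 0.5172

0.5172


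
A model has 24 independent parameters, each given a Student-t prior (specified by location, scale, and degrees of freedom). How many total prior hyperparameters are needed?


Each Student-t prior needs 3 hyperparameters (location, scale, and degrees of freedom).
Total = 3 * 24 = 72

72


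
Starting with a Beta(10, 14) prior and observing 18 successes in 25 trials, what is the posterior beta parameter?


Posterior beta = prior beta + failures
Failures = 25 - 18 = 7
beta_post = 14 + 7 = 21

21


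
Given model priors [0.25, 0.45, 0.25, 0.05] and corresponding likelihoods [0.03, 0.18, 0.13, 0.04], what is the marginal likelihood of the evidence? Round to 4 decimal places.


P(E) = sum_i P(M_i) P(E|M_i)
= 0.0075 + 0.081 + 0.0325 + 0.002
= 0.123

0.123


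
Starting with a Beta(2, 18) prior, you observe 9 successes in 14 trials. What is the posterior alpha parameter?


For a Beta-Binomial conjugate model:
Posterior alpha = prior alpha + number of successes
= 2 + 9 = 11

11


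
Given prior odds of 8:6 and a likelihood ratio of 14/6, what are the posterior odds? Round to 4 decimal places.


Posterior odds = prior odds * LR
Prior odds = 8/6 = 1.3333
LR = 14/6 = 2.3333
Posterior odds = 1.3333 * 2.3333 = 3.1111

3.1111


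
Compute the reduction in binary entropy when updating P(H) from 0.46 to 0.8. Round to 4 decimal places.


H_before = -p*log2(p) - (1-p)*log2(1-p) for p=0.46: 0.9954
H_after for p=0.8: 0.7219
Reduction = 0.9954 - 0.7219 = 0.2735

0.2735


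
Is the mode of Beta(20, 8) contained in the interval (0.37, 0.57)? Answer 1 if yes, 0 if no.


Mode = (a-1)/(a+b-2) = 19/26 = 0.7308
Interval: (0.37, 0.57)
Contains mode? 0

0


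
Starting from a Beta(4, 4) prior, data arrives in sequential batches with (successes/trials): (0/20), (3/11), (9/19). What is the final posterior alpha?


In sequential Bayesian updating, we sum all successes.
Total successes = 12
Final alpha = 4 + 12 = 16

16


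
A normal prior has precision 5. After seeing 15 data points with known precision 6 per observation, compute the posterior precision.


In the conjugate normal model, precisions add:
tau_posterior = tau_prior + n * tau_data
= 5 + 15*6 = 95

95


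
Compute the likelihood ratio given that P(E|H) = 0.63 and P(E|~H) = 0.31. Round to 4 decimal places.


LR = P(E|H) / P(E|~H)
= 0.63 / 0.31 = 2.0323

2.0323


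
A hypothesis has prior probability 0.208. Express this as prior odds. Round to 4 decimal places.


Odds = P(H) / P(not H) = 0.208 / 0.792
= 0.2626

0.2626


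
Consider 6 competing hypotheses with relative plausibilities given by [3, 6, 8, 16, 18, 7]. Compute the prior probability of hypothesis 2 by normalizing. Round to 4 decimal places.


Sum of weights = 3 + 6 + 8 + 16 + 18 + 7 = 58
Normalized prior for H2 = 6 / 58
= 0.1034

0.1034


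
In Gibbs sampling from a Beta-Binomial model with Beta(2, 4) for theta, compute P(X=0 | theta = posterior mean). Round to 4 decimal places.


Posterior mean = alpha/(alpha+beta) = 2/6 = 0.3333
P(X=0|theta=mean) = 1 - theta = 0.6667

0.6667


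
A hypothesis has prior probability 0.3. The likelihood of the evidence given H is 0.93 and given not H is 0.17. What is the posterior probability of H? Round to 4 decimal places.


Using Bayes' theorem:
P(E) = 0.3 * 0.93 + 0.7 * 0.17
P(E) = 0.398
P(H|E) = (0.3 * 0.93) / 0.398 = 0.701

0.701


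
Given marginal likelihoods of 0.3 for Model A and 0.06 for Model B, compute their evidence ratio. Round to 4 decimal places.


Ratio = ML(A) / ML(B) = 0.3/0.06
= 5.0

5.0


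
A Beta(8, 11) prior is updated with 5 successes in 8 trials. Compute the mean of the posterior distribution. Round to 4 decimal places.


After update: Beta(13, 14)
Mean = 13 / (13 + 14) = 13 / 27
= 0.4815

0.4815


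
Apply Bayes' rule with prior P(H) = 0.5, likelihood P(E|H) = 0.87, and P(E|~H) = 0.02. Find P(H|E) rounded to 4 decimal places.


Step 1: Compute marginal P(E) = P(E|H)P(H) + P(E|~H)P(~H)
= 0.87*0.5 + 0.02*0.5 = 0.445
Step 2: P(H|E) = P(E|H)P(H)/P(E) = 0.435/0.445
= 0.9775

0.9775


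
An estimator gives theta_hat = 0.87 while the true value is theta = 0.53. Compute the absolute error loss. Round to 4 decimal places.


The absolute error loss is |theta_hat - theta|
= |0.87 - 0.53|
= 0.34

0.34


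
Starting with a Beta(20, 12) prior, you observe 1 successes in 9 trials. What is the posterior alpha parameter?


For a Beta-Binomial conjugate model:
Posterior alpha = prior alpha + number of successes
= 20 + 1 = 21

21


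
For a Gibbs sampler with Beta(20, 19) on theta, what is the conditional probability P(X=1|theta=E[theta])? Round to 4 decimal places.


E[theta] = 20/(20+19) = 0.5128
P(X=1|theta) = theta = 0.5128

0.5128


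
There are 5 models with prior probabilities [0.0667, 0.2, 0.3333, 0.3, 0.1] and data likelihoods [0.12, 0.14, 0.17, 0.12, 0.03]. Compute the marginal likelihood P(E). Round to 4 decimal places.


P(E) = sum over models of P(M_i) * P(E|M_i)
= 0.0667*0.12 + 0.2*0.14 + 0.3333*0.17 + 0.3*0.12 + 0.1*0.03
= 0.1317

0.1317


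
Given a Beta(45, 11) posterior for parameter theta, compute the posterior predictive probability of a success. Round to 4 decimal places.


For a Beta-Bernoulli model, the predictive probability is the mean:
P(success) = 45/(45+11) = 45/56 = 0.8036

0.8036


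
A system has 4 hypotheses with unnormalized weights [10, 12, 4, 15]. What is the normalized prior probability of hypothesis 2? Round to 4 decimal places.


The normalized prior is the weight divided by the total.
Total weight = 41
P(H2) = 12 / 41 = 0.2927

0.2927


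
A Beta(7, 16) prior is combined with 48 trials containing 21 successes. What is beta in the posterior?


In conjugate updating:
beta_posterior = beta_prior + (n - k)
= 16 + (48 - 21)
= 16 + 27 = 43

43


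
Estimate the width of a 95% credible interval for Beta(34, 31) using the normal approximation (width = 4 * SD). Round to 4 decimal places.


For Beta(a,b): Var = ab/((a+b)^2(a+b+1))
Var = 0.0038, SD = 0.0615
Approximate 95% CI width = 4 * 0.0615 = 0.2459

0.2459


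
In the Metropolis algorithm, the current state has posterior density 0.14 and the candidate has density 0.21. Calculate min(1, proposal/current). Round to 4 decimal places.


Ratio = 0.21/0.14 = 1.5
Acceptance probability = min(1, 1.5)
= 1.0

1.0


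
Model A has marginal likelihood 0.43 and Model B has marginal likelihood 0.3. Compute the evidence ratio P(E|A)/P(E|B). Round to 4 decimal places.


Evidence ratio = P(E|A) / P(E|B)
= 0.43 / 0.3
= 1.4333

1.4333


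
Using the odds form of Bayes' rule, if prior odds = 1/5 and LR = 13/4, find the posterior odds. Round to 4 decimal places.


Bayes' rule in odds form: posterior odds = prior odds * LR
= (1 * 13) / (5 * 4)
= 13/20 = 0.65

0.65


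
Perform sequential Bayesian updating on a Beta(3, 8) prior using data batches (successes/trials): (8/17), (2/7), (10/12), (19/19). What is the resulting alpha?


Accumulate successes: 39
Posterior alpha = prior alpha + sum of successes
= 3 + 39 = 42

42


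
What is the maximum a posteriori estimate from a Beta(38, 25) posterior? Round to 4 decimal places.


The MAP estimate equals the mode of the distribution.
Mode of Beta(a,b) = (a-1)/(a+b-2)
= 37/61
= 0.6066

0.6066


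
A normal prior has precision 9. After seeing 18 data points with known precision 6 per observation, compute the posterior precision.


In the conjugate normal model, precisions add:
tau_posterior = tau_prior + n * tau_data
= 9 + 18*6 = 117

117


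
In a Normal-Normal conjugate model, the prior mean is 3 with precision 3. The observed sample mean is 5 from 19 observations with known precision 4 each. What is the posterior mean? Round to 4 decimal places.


Posterior precision = tau0 + n*tau = 3 + 19*4 = 79
Posterior mean = (tau0*mu0 + n*tau*xbar) / posterior_precision
= (3*3 + 19*4*5) / 79
= 389 / 79 = 4.9241

4.9241


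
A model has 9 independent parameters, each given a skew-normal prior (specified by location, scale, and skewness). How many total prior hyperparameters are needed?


Each skew-normal prior needs 3 hyperparameters (location, scale, and skewness).
Total = 3 * 9 = 27

27


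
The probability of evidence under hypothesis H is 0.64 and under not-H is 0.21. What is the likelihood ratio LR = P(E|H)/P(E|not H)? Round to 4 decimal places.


LR = 0.64 / 0.21
= 3.0476

3.0476


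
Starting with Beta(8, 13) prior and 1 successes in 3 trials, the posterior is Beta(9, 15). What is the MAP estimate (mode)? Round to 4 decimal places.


The mode of Beta(a, b) when a > 1 and b > 1 is (a-1)/(a+b-2)
= (9 - 1) / (9 + 15 - 2)
= 8 / 22
= 0.3636

0.3636


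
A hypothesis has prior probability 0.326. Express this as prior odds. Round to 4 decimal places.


Odds = P(H) / P(not H) = 0.326 / 0.674
= 0.4837

0.4837


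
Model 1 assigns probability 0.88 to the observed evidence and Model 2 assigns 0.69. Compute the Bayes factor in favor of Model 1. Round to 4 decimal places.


BF = P(data|M1) / P(data|M2)
= 0.88 / 0.69 = 1.2754

1.2754


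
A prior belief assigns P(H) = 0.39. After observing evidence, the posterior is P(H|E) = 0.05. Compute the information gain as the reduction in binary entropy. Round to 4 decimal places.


H(prior) = -0.39*log2(0.39) - 0.61*log2(0.61)
= 0.9648
H(post) = -0.05*log2(0.05) - 0.95*log2(0.95)
= 0.2864
IG = 0.9648 - 0.2864 = 0.6784

0.6784


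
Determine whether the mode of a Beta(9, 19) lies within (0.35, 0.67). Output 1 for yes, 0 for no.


First find the mode: (a-1)/(a+b-2) = 0.3077
Is 0.3077 in (0.35, 0.67)? 0

0


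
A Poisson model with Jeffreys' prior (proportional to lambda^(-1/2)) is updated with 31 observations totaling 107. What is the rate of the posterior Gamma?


Posterior = Gamma(0.5 + S, n)
= Gamma(0.5 + 107, 31)
Posterior rate = 0 + n = 31

31.0


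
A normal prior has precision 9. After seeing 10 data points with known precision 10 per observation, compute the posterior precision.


In the conjugate normal model, precisions add:
tau_posterior = tau_prior + n * tau_data
= 9 + 10*10 = 109

109


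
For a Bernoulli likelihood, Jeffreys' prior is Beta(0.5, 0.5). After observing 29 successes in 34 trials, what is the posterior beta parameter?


Jeffreys' prior for Bernoulli is Beta(0.5, 0.5).
Posterior is Beta(0.5 + k, 0.5 + n - k).
Posterior beta = 0.5 + (n - k) = 0.5 + 5 = 5.5

5.5


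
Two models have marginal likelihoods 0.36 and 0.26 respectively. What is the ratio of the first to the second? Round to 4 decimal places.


Evidence ratio = 0.36 / 0.26
= 1.3846

1.3846


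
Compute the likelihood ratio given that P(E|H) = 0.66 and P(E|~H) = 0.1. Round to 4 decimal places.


LR = P(E|H) / P(E|~H)
= 0.66 / 0.1 = 6.6

6.6


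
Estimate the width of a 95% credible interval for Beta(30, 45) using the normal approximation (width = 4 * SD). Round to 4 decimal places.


For Beta(a,b): Var = ab/((a+b)^2(a+b+1))
Var = 0.0032, SD = 0.0562
Approximate 95% CI width = 4 * 0.0562 = 0.2248

0.2248


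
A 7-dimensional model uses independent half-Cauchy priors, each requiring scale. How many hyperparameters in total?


Per parameter: 1 (scale).
Total = 7 * 1 = 7

7


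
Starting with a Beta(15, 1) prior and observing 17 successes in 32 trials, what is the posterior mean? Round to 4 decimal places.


Posterior parameters: alpha = 15 + 17 = 32
beta = 1 + 15 = 16
Posterior mean = alpha / (alpha + beta) = 32 / 48
= 0.6667

0.6667


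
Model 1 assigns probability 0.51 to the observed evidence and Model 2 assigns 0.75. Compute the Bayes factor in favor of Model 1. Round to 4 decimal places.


BF = P(data|M1) / P(data|M2)
= 0.51 / 0.75 = 0.68

0.68


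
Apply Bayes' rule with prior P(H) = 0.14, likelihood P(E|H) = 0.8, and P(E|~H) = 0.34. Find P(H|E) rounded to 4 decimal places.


Step 1: Compute marginal P(E) = P(E|H)P(H) + P(E|~H)P(~H)
= 0.8*0.14 + 0.34*0.86 = 0.4044
Step 2: P(H|E) = P(E|H)P(H)/P(E) = 0.112/0.4044
= 0.277

0.277


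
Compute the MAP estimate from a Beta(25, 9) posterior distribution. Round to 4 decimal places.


MAP = mode of Beta distribution
= (alpha - 1)/(alpha + beta - 2)
= (25-1)/(25+9-2)
= 24/32 = 0.75

0.75


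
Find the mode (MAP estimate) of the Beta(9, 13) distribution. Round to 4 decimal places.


For Beta(a,b) with a,b > 1:
Mode = (a-1)/(a+b-2) = (9-1)/(22-2)
= 8/20 = 0.4

0.4


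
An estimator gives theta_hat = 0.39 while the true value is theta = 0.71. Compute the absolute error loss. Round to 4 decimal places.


The absolute error loss is |theta_hat - theta|
= |0.39 - 0.71|
= 0.32

0.32


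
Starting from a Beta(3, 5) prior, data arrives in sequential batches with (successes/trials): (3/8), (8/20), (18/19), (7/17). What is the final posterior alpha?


In sequential Bayesian updating, we sum all successes.
Total successes = 36
Final alpha = 3 + 36 = 39

39


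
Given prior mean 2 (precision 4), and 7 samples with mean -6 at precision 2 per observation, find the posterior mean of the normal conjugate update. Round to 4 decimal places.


The posterior mean is a precision-weighted average of prior and data.
Post. prec. = 4 + 14 = 18
Post. mean = (8 + -84)/18 = -76/18 = -4.2222

-4.2222


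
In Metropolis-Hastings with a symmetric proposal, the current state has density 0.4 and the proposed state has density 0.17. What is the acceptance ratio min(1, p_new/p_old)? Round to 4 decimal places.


Ratio = p_new / p_old = 0.17 / 0.4 = 0.425
Acceptance = min(1, 0.425) = 0.425

0.425


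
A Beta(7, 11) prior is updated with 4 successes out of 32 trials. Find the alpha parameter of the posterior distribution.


In the Beta-Binomial conjugate update:
alpha_post = alpha_prior + successes
= 7 + 4
= 11

11


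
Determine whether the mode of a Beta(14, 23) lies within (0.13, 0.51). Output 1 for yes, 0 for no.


First find the mode: (a-1)/(a+b-2) = 0.3714
Is 0.3714 in (0.13, 0.51)? 1

1


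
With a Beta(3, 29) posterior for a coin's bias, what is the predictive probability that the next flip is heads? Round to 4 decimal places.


The predictive probability equals the posterior mean.
P(next = heads) = alpha / (alpha + beta)
= 3 / 32 = 0.0938

0.0938


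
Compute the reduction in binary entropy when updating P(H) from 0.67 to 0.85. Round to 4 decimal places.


H_before = -p*log2(p) - (1-p)*log2(1-p) for p=0.67: 0.9149
H_after for p=0.85: 0.6098
Reduction = 0.9149 - 0.6098 = 0.3051

0.3051


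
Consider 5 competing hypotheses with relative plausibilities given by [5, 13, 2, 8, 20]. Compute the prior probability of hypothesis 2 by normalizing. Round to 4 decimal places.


Sum of weights = 5 + 13 + 2 + 8 + 20 = 48
Normalized prior for H2 = 13 / 48
= 0.2708

0.2708


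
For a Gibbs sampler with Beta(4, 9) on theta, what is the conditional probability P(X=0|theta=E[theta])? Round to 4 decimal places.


E[theta] = 4/(4+9) = 0.3077
P(X=0|theta) = 1 - theta = 0.6923

0.6923


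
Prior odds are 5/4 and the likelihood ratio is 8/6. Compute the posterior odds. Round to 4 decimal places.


Posterior odds = prior odds * likelihood ratio
= (5/4) * (8/6)
= 40 / 24
= 1.6667

1.6667


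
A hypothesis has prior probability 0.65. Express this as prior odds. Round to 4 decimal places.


Odds = P(H) / P(not H) = 0.65 / 0.35
= 1.8571

1.8571


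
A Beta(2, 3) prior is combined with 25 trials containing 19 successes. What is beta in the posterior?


In conjugate updating:
beta_posterior = beta_prior + (n - k)
= 3 + (25 - 19)
= 3 + 6 = 9

9


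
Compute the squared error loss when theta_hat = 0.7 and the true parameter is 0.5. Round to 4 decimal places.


L = (theta_hat - theta_true)^2
= (0.7 - 0.5)^2
= 0.2^2 = 0.04

0.04


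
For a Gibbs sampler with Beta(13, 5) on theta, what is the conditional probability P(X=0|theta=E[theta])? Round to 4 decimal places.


E[theta] = 13/(13+5) = 0.7222
P(X=0|theta) = 1 - theta = 0.2778

0.2778


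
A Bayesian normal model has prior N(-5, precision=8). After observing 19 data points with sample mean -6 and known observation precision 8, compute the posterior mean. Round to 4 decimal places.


Posterior mean = (prior_precision * prior_mean + n * data_precision * data_mean) / (prior_precision + n * data_precision)
Numerator = 8*-5 + 19*8*-6 = -952
Denominator = 8 + 19*8 = 160
Posterior mean = -5.95

-5.95


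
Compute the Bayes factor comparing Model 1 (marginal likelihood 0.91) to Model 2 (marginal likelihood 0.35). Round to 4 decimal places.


BF12 = marginal likelihood of M1 / marginal likelihood of M2
= 0.91/0.35
= 2.6

2.6


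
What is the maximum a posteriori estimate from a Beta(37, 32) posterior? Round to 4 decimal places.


The MAP estimate equals the mode of the distribution.
Mode of Beta(a,b) = (a-1)/(a+b-2)
= 36/67
= 0.5373

0.5373


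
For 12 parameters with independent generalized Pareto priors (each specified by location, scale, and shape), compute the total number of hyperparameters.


A generalized Pareto prior has 3 hyperparameters per parameter.
Total = 12 * 3 = 36

36


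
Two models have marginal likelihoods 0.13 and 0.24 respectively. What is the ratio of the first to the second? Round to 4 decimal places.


Evidence ratio = 0.13 / 0.24
= 0.5417

0.5417


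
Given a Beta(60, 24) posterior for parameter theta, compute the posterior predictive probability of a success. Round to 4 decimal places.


For a Beta-Bernoulli model, the predictive probability is the mean:
P(success) = 60/(60+24) = 60/84 = 0.7143

0.7143


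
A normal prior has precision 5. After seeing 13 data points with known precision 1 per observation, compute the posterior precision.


In the conjugate normal model, precisions add:
tau_posterior = tau_prior + n * tau_data
= 5 + 13*1 = 18

18


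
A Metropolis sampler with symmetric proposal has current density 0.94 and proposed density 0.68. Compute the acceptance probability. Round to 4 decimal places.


For symmetric proposals, acceptance = min(1, pi(x*)/pi(x))
= min(1, 0.68/0.94)
= min(1, 0.7234) = 0.7234

0.7234


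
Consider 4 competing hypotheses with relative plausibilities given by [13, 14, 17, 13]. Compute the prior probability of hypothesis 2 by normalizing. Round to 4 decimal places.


Sum of weights = 13 + 14 + 17 + 13 = 57
Normalized prior for H2 = 14 / 57
= 0.2456

0.2456


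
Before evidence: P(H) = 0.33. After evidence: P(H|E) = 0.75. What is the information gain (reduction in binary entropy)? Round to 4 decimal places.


Prior entropy = 0.9149
Posterior entropy = 0.8113
Information gain = 0.9149 - 0.8113 = 0.1036

0.1036


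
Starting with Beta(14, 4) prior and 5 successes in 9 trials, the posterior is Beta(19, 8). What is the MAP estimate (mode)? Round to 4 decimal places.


The mode of Beta(a, b) when a > 1 and b > 1 is (a-1)/(a+b-2)
= (19 - 1) / (19 + 8 - 2)
= 18 / 25
= 0.72

0.72


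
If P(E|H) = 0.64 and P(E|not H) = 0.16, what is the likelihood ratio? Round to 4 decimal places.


Likelihood ratio = P(E|H) / P(E|not H)
= 0.64 / 0.16
= 4.0

4.0


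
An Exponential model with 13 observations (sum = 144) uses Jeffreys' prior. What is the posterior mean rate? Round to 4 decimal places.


Posterior Gamma(13, 144)
E[lambda] = 13/144 = 0.0903

0.0903


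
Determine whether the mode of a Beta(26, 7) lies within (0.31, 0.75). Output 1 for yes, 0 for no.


First find the mode: (a-1)/(a+b-2) = 0.8065
Is 0.8065 in (0.31, 0.75)? 0

0


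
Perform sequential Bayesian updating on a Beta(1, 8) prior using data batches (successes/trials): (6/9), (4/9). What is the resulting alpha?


Accumulate successes: 10
Posterior alpha = prior alpha + sum of successes
= 1 + 10 = 11

11


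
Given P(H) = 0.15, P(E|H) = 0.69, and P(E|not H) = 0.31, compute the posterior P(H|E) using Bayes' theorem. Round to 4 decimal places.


By Bayes' theorem: P(H|E) = P(E|H)*P(H) / P(E)
P(E) = P(E|H)*P(H) + P(E|not H)*P(not H)
P(E) = 0.69*0.15 + 0.31*0.85 = 0.367
P(H|E) = 0.69*0.15 / 0.367 = 0.282

0.282


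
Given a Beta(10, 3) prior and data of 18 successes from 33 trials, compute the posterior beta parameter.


Number of failures = 33 - 18 = 15
Posterior beta = 3 + 15 = 18

18


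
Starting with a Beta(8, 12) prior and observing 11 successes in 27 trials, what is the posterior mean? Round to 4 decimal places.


Posterior parameters: alpha = 8 + 11 = 19
beta = 12 + 16 = 28
Posterior mean = alpha / (alpha + beta) = 19 / 47
= 0.4043

0.4043


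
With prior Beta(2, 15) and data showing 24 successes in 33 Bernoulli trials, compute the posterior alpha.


Conjugate update: alpha_posterior = alpha_prior + k
= 2 + 24 = 26

26


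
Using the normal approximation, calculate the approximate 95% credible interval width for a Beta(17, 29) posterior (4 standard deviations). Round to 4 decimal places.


Var(Beta) = 17*29/(46^2 * 47) = 0.005
SD = 0.0704
Width ~ 4*SD = 0.2816

0.2816


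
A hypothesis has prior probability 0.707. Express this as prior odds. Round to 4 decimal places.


Odds = P(H) / P(not H) = 0.707 / 0.293
= 2.413

2.413


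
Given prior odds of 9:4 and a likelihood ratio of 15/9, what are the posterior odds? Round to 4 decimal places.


Posterior odds = prior odds * LR
Prior odds = 9/4 = 2.25
LR = 15/9 = 1.6667
Posterior odds = 2.25 * 1.6667 = 3.75

3.75


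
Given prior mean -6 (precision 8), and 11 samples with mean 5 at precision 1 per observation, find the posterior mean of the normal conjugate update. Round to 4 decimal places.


The posterior mean is a precision-weighted average of prior and data.
Post. prec. = 8 + 11 = 19
Post. mean = (-48 + 55)/19 = 7/19 = 0.3684

0.3684


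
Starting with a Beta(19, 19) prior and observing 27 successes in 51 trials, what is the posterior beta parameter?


Posterior beta = prior beta + failures
Failures = 51 - 27 = 24
beta_post = 19 + 24 = 43

43


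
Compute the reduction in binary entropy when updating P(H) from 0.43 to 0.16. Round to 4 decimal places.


H_before = -p*log2(p) - (1-p)*log2(1-p) for p=0.43: 0.9858
H_after for p=0.16: 0.6343
Reduction = 0.9858 - 0.6343 = 0.3515

0.3515


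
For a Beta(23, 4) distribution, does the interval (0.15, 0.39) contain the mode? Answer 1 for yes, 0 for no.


Mode of Beta(a,b) = (a-1)/(a+b-2)
= (23-1)/(23+4-2) = 0.88
Check: 0.15 <= 0.88 <= 0.39?
Result: 0

0


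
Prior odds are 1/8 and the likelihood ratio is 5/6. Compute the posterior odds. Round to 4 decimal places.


Posterior odds = prior odds * likelihood ratio
= (1/8) * (5/6)
= 5 / 48
= 0.1042

0.1042


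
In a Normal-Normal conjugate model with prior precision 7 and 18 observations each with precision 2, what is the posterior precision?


Posterior precision = prior precision + n * observation precision
= 7 + 18 * 2
= 7 + 36 = 43

43


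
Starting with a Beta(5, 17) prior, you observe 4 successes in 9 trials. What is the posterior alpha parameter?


For a Beta-Binomial conjugate model:
Posterior alpha = prior alpha + number of successes
= 5 + 4 = 9

9


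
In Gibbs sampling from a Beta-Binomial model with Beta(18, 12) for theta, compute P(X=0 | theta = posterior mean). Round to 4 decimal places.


Posterior mean = alpha/(alpha+beta) = 18/30 = 0.6
P(X=0|theta=mean) = 1 - theta = 0.4

0.4


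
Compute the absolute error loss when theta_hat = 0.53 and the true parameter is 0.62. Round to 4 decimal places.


L = |theta_hat - theta_true|
= |0.53 - 0.62| = 0.09

0.09


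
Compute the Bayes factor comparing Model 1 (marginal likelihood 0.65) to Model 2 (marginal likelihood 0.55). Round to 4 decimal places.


BF12 = marginal likelihood of M1 / marginal likelihood of M2
= 0.65/0.55
= 1.1818

1.1818


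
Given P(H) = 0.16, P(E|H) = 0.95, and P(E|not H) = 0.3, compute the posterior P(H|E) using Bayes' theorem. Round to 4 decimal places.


By Bayes' theorem: P(H|E) = P(E|H)*P(H) / P(E)
P(E) = P(E|H)*P(H) + P(E|not H)*P(not H)
P(E) = 0.95*0.16 + 0.3*0.84 = 0.404
P(H|E) = 0.95*0.16 / 0.404 = 0.3762

0.3762


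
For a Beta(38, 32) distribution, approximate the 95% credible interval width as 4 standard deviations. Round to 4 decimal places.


Variance of Beta(a,b) = ab / ((a+b)^2 * (a+b+1))
= 38*32 / ((70)^2 * 71)
= 0.0035
SD = sqrt(0.0035) = 0.0591
Width = 4 * SD = 0.2365

0.2365


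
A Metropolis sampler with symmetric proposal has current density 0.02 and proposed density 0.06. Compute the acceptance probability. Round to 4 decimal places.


For symmetric proposals, acceptance = min(1, pi(x*)/pi(x))
= min(1, 0.06/0.02)
= min(1, 3.0) = 1.0

1.0


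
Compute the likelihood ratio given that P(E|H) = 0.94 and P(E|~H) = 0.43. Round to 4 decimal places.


LR = P(E|H) / P(E|~H)
= 0.94 / 0.43 = 2.186

2.186


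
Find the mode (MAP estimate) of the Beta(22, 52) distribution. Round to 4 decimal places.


For Beta(a,b) with a,b > 1:
Mode = (a-1)/(a+b-2) = (22-1)/(74-2)
= 21/72 = 0.2917

0.2917


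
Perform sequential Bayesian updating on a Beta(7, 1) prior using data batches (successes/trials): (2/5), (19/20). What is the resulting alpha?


Accumulate successes: 21
Posterior alpha = prior alpha + sum of successes
= 7 + 21 = 28

28


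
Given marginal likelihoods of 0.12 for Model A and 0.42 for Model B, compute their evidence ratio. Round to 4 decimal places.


Ratio = ML(A) / ML(B) = 0.12/0.42
= 0.2857

0.2857


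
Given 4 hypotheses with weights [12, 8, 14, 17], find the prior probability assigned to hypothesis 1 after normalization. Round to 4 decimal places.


To normalize, divide each weight by the sum of all weights.
Sum = 51
Prior(H1) = 12/51 = 0.2353

0.2353


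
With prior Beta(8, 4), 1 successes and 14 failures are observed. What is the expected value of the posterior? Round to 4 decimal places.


Posterior = Beta(9, 18)
E[theta] = alpha/(alpha+beta)
= 9/27 = 0.3333

0.3333


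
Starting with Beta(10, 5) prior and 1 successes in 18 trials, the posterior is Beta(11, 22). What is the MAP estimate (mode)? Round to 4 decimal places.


The mode of Beta(a, b) when a > 1 and b > 1 is (a-1)/(a+b-2)
= (11 - 1) / (11 + 22 - 2)
= 10 / 31
= 0.3226

0.3226


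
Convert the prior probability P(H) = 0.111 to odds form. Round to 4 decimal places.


P(not H) = 1 - 0.111 = 0.889
Odds = 0.111 / 0.889 = 0.1249

0.1249


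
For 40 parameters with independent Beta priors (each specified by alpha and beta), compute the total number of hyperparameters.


A Beta prior has 2 hyperparameters per parameter.
Total = 40 * 2 = 80

80


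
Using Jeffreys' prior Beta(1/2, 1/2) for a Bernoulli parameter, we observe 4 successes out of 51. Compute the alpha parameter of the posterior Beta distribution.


Conjugate update: Beta(0.5 + k, 0.5 + n - k).
k = 4, n - k = 47
Posterior alpha = 0.5 + k = 0.5 + 4 = 4.5

4.5


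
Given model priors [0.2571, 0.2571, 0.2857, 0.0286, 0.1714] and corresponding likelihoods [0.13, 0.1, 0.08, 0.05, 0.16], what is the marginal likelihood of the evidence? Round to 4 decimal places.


P(E) = sum_i P(M_i) P(E|M_i)
= 0.0334 + 0.0257 + 0.0229 + 0.0014 + 0.0274
= 0.1108

0.1108


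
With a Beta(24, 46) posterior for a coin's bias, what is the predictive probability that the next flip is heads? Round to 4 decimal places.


The predictive probability equals the posterior mean.
P(next = heads) = alpha / (alpha + beta)
= 24 / 70 = 0.3429

0.3429


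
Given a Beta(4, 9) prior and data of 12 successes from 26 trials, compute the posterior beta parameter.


Number of failures = 26 - 12 = 14
Posterior beta = 9 + 14 = 23

23


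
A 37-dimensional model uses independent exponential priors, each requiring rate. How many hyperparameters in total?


Per parameter: 1 (rate).
Total = 37 * 1 = 37

37


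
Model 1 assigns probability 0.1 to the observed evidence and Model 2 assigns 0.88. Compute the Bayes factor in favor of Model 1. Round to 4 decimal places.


BF = P(data|M1) / P(data|M2)
= 0.1 / 0.88 = 0.1136

0.1136


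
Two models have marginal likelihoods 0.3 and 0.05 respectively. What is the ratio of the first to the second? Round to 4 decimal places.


Evidence ratio = 0.3 / 0.05
= 6.0

6.0


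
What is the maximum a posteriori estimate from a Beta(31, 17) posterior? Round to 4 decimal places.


The MAP estimate equals the mode of the distribution.
Mode of Beta(a,b) = (a-1)/(a+b-2)
= 30/46
= 0.6522

0.6522


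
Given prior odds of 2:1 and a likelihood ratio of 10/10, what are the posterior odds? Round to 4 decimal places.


Posterior odds = prior odds * LR
Prior odds = 2/1 = 2.0
LR = 10/10 = 1.0
Posterior odds = 2.0 * 1.0 = 2.0

2.0


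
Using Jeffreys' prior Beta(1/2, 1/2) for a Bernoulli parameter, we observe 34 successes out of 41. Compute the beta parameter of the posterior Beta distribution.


Conjugate update: Beta(0.5 + k, 0.5 + n - k).
k = 34, n - k = 7
Posterior beta = 0.5 + (n - k) = 0.5 + 7 = 7.5

7.5


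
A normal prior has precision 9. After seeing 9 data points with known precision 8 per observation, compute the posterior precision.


In the conjugate normal model, precisions add:
tau_posterior = tau_prior + n * tau_data
= 9 + 9*8 = 81

81


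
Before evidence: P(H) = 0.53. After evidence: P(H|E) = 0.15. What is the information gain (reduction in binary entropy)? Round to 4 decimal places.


Prior entropy = 0.9974
Posterior entropy = 0.6098
Information gain = 0.9974 - 0.6098 = 0.3876

0.3876


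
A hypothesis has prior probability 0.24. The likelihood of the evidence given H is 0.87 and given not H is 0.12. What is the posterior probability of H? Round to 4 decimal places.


Using Bayes' theorem:
P(E) = 0.24 * 0.87 + 0.76 * 0.12
P(E) = 0.3
P(H|E) = (0.24 * 0.87) / 0.3 = 0.696

0.696


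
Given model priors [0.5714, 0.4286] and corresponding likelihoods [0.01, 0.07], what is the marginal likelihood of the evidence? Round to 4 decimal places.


P(E) = sum_i P(M_i) P(E|M_i)
= 0.0057 + 0.03
= 0.0357

0.0357


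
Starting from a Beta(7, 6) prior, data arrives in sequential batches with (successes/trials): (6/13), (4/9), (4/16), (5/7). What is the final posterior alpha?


In sequential Bayesian updating, we sum all successes.
Total successes = 19
Final alpha = 7 + 19 = 26

26


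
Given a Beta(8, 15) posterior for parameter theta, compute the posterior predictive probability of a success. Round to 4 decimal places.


For a Beta-Bernoulli model, the predictive probability is the mean:
P(success) = 8/(8+15) = 8/23 = 0.3478

0.3478


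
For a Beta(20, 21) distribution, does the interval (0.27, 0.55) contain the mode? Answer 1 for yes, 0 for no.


Mode of Beta(a,b) = (a-1)/(a+b-2)
= (20-1)/(20+21-2) = 0.4872
Check: 0.27 <= 0.4872 <= 0.55?
Result: 1

1


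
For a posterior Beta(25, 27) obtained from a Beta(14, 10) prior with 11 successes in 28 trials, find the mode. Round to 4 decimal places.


Mode = (alpha - 1) / (alpha + beta - 2)
= 24 / 50
= 0.48

0.48


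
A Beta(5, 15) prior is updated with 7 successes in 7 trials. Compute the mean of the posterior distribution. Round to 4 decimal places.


After update: Beta(12, 15)
Mean = 12 / (12 + 15) = 12 / 27
= 0.4444

0.4444


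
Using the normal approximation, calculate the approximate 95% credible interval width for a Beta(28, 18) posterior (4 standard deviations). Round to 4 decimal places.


Var(Beta) = 28*18/(46^2 * 47) = 0.0051
SD = 0.0712
Width ~ 4*SD = 0.2848

0.2848


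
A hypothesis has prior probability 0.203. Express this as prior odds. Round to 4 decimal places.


Odds = P(H) / P(not H) = 0.203 / 0.797
= 0.2547

0.2547


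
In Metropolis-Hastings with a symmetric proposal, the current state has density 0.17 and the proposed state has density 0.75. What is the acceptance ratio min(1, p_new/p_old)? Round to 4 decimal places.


Ratio = p_new / p_old = 0.75 / 0.17 = 4.4118
Acceptance = min(1, 4.4118) = 1.0

1.0


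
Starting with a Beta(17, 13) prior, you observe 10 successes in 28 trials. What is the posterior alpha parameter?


For a Beta-Binomial conjugate model:
Posterior alpha = prior alpha + number of successes
= 17 + 10 = 27

27


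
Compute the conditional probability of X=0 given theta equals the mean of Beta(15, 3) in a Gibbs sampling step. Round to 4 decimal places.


Mean of Beta(15, 3) = 0.8333
P(X=0 | theta=0.8333) = 0.1667

0.1667


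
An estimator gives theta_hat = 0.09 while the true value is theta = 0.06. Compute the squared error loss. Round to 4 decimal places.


The squared error loss is (theta_hat - theta)^2
= (0.09 - 0.06)^2
= (0.03)^2 = 0.0009

0.0009
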